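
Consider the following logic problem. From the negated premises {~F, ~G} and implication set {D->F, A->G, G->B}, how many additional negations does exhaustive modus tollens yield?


Initial negated facts: {~F, ~G}
Apply modus tollens to closure:
  ~F and D->F  =>  ~D
  ~G and A->G  =>  ~A
Final negated: {~A, ~D, ~F, ~G}
New negations: {~A, ~D}
Count = 2

2


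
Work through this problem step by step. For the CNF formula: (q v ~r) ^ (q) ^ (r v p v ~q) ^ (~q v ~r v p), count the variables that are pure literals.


Check each variable for pure literal status:
p: pure positive
q: mixed (not pure)
r: mixed (not pure)
Pure literal count = 1

1


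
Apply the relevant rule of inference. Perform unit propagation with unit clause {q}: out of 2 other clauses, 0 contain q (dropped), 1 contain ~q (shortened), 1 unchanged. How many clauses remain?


Satisfied (removed): 0
Shortened (remain): 1
Unchanged (remain): 1
Remaining = 1 + 1 = 2

2


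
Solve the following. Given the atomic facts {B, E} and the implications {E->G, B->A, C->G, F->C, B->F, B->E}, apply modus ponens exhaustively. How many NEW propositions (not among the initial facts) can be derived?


Initial facts: {B, E}
Apply modus ponens to closure:
  E and E->G  =>  G
  B and B->A  =>  A
  B and B->F  =>  F
  F and F->C  =>  C
Final known: {A, B, C, E, F, G}
New propositions: {A, C, F, G}
Count = 4

4


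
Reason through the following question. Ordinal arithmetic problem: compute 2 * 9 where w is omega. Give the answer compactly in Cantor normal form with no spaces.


Compute 2 * 9.
Ordinal * is associative and left-distributive over +, but NOT commutative; for finite n>1, n*w = w but w*n stays w*n.
Both finite; ordinal * agrees with natural *: 2 * 9 = 18.
Result = 18

18


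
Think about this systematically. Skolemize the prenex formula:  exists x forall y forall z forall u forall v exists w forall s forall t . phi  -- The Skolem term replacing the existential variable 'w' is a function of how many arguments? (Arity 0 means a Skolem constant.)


Quantifier prefix: exists x forall y forall z forall u forall v exists w forall s forall t
'w' is existentially quantified at position 6.
Universal variables preceding it: y, z, u, v
Skolem function arity = 4

4


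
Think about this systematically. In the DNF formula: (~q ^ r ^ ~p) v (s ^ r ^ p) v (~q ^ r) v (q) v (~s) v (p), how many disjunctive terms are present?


A DNF formula is a disjunction of terms (conjunctions).
Terms are separated by v.
Counting the disjuncts: 6 terms.

6


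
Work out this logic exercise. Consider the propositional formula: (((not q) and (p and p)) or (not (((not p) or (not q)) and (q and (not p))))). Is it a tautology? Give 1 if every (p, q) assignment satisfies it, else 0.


Check all 4 assignments:
p=0, q=0: 1
p=0, q=1: 0
p=1, q=0: 1
p=1, q=1: 1
Satisfying count = 3/4.
Tautology iff count = 4: no.

0


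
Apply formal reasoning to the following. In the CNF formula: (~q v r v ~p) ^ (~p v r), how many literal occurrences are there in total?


Counting literals in each clause:
Clause 1: 3 literal(s)
Clause 2: 2 literal(s)
Total = 5

5


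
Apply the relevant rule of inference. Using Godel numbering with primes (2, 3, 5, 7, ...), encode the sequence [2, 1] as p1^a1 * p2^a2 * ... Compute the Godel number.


Encode each element as an exponent of the corresponding prime:
  2^2 = 4
  3^1 = 3
Product = 4 * 3 = 12

12


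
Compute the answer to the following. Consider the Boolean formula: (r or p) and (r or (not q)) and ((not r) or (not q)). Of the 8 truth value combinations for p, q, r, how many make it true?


Evaluate all 8 assignments for p, q, r:
p=0, q=0, r=0: 0
p=0, q=0, r=1: 1
p=0, q=1, r=0: 0
p=0, q=1, r=1: 0
p=1, q=0, r=0: 1
p=1, q=0, r=1: 1
p=1, q=1, r=0: 0
p=1, q=1, r=1: 0
Satisfying count = 3

3


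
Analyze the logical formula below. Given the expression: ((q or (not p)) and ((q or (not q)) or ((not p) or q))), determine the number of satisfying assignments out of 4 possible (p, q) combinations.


Check all 4 assignments:
p=0, q=0: 1
p=0, q=1: 1
p=1, q=0: 0
p=1, q=1: 1
Count of True = 3

3


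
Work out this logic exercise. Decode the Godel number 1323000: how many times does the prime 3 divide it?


Factorize 1323000 by dividing by 3 repeatedly.
Division steps: 3 divides 1323000 exactly 3 time(s).
Exponent of 3 = 3

3


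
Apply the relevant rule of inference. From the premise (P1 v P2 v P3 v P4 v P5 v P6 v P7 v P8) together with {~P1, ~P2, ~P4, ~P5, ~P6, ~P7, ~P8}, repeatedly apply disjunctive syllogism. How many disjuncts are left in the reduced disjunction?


Original disjuncts (8): P1, P2, P3, P4, P5, P6, P7, P8
Negated (eliminate): ~P1, ~P2, ~P4, ~P5, ~P6, ~P7, ~P8
Remaining disjuncts: P3
Count = 8 - 7 = 1

1


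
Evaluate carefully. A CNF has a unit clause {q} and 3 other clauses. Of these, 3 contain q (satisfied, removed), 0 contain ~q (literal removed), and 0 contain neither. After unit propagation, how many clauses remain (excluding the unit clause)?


Satisfied (removed): 3
Shortened (remain): 0
Unchanged (remain): 0
Remaining = 0 + 0 = 0

0


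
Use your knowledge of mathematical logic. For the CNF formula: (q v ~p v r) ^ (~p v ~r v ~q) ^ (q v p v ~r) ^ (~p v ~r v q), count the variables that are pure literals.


Check each variable for pure literal status:
p: mixed (not pure)
q: mixed (not pure)
r: mixed (not pure)
Pure literal count = 0

0


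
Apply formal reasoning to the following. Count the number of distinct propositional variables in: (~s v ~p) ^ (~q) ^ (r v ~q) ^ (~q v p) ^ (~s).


Identify each variable that appears in the formula.
Variables found: p, q, r, s
Count = 4

4


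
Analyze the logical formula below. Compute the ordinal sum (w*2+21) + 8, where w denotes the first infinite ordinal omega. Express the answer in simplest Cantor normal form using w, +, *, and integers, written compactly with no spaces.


Compute (w*2+21) + 8.
Ordinal + is associative but NOT commutative; for finite n>0, n + w = w but w + n stays w+n.
By associativity: (w*2+21) + 8 = w*2 + (21+8) = w*2+29.
Result = w*2+29

w*2+29


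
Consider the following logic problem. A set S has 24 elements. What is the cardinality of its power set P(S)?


The power set of a set with n elements has 2^n elements.
|P(S)| = 2^24 = 16777216

16777216


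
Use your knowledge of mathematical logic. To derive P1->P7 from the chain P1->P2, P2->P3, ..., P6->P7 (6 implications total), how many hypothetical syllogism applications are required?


With 6 implications in a chain connecting 7 propositions:
P1->P2, P2->P3, ..., P6->P7
Steps needed = (number of implications) - 1 = 6 - 1 = 5

5


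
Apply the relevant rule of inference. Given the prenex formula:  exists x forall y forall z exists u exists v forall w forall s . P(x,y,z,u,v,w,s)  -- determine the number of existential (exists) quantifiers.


Quantifier prefix: exists x forall y forall z exists u exists v forall w forall s
Mark each quantifier type:
  E U U E E U U
Universal count = 4, Existential count = 3
Asked for existential (exists) quantifiers: 3

3


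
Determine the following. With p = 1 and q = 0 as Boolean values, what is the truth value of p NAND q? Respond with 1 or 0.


p = 1, q = 0
Operation: p NAND q
Evaluate: 1 NAND 0 = 1

1


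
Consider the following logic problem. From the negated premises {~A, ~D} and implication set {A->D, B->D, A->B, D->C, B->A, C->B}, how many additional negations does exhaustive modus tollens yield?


Initial negated facts: {~A, ~D}
Apply modus tollens to closure:
  ~D and B->D  =>  ~B
  ~B and C->B  =>  ~C
Final negated: {~A, ~B, ~C, ~D}
New negations: {~B, ~C}
Count = 2

2


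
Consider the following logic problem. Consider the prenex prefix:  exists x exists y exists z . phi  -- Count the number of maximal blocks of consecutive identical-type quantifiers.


Quantifier-type sequence: E E E  (A=forall, E=exists)
Group into maximal same-type runs:
  Ex3
Number of blocks = 1

1


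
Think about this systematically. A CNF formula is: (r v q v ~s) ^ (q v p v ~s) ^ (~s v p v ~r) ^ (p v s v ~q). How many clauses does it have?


A CNF formula is a conjunction of clauses.
Clauses are separated by ^.
Counting the conjuncts: 4 clauses.

4


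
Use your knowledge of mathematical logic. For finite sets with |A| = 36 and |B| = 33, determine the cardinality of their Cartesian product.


The Cartesian product A x B contains all ordered pairs (a, b).
|A x B| = |A| * |B| = 36 * 33 = 1188

1188


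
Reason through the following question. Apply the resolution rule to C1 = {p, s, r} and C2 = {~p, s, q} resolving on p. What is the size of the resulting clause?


Remove p from C1 and ~p from C2.
C1 remainder: {s, r}
C2 remainder: {s, q}
Union (resolvent): {q, r, s}
Resolvent has 3 literal(s).

3


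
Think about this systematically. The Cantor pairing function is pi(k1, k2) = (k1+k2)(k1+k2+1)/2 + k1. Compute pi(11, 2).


k1 + k2 = 13
(k1+k2)(k1+k2+1)/2 = 13 * 14 / 2 = 91
pi = 91 + 11 = 102

102


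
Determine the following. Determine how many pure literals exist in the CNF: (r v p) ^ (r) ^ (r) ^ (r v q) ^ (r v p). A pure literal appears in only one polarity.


Check each variable for pure literal status:
p: pure positive
q: pure positive
r: pure positive
Pure literal count = 3

3


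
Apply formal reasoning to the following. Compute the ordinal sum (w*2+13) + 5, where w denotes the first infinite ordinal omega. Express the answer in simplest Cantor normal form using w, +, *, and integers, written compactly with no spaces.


Compute (w*2+13) + 5.
Ordinal + is associative but NOT commutative; for finite n>0, n + w = w but w + n stays w+n.
By associativity: (w*2+13) + 5 = w*2 + (13+5) = w*2+18.
Result = w*2+18

w*2+18


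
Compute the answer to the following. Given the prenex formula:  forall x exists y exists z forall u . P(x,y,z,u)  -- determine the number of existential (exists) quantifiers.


Quantifier prefix: forall x exists y exists z forall u
Mark each quantifier type:
  U E E U
Universal count = 2, Existential count = 2
Asked for existential (exists) quantifiers: 2

2


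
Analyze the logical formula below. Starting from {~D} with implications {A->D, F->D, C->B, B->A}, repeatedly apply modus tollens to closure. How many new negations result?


Initial negated facts: {~D}
Apply modus tollens to closure:
  ~D and A->D  =>  ~A
  ~D and F->D  =>  ~F
  ~A and B->A  =>  ~B
  ~B and C->B  =>  ~C
Final negated: {~A, ~B, ~C, ~D, ~F}
New negations: {~A, ~B, ~C, ~F}
Count = 4

4


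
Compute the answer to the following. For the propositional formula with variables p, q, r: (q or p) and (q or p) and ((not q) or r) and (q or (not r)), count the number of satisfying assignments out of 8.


Evaluate all 8 assignments for p, q, r:
p=0, q=0, r=0: 0
p=0, q=0, r=1: 0
p=0, q=1, r=0: 0
p=0, q=1, r=1: 1
p=1, q=0, r=0: 1
p=1, q=0, r=1: 0
p=1, q=1, r=0: 0
p=1, q=1, r=1: 1
Satisfying count = 3

3


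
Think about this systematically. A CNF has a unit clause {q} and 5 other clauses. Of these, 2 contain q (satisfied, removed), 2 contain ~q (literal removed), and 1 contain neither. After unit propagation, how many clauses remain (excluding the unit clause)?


Satisfied (removed): 2
Shortened (remain): 2
Unchanged (remain): 1
Remaining = 2 + 1 = 3

3


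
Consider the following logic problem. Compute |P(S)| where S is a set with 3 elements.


The power set of a set with n elements has 2^n elements.
|P(S)| = 2^3 = 8

8


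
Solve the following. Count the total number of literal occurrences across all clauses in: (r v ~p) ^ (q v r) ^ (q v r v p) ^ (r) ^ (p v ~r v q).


Counting literals in each clause:
Clause 1: 2 literal(s)
Clause 2: 2 literal(s)
Clause 3: 3 literal(s)
Clause 4: 1 literal(s)
Clause 5: 3 literal(s)
Total = 11

11


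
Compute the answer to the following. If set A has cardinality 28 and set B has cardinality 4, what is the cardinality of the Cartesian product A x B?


The Cartesian product A x B contains all ordered pairs (a, b).
|A x B| = |A| * |B| = 28 * 4 = 112

112


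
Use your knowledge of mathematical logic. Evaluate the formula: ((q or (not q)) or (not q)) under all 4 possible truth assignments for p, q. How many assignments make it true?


Check all 4 assignments:
p=0, q=0: 1
p=0, q=1: 1
p=1, q=0: 1
p=1, q=1: 1
Count of True = 4

4


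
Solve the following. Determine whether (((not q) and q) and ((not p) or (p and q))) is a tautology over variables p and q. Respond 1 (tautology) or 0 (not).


Check all 4 assignments:
p=0, q=0: 0
p=0, q=1: 0
p=1, q=0: 0
p=1, q=1: 0
Satisfying count = 0/4.
Tautology iff count = 4: no.

0


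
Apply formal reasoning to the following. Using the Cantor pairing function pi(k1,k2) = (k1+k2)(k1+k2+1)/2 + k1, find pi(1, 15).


k1 + k2 = 16
(k1+k2)(k1+k2+1)/2 = 16 * 17 / 2 = 136
pi = 136 + 1 = 137

137


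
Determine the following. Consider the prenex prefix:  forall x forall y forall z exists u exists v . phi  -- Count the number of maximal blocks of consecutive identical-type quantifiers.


Quantifier-type sequence: A A A E E  (A=forall, E=exists)
Group into maximal same-type runs:
  Ax3 | Ex2
Number of blocks = 2

2


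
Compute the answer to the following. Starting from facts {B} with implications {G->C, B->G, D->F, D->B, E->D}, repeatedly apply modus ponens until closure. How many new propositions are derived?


Initial facts: {B}
Apply modus ponens to closure:
  B and B->G  =>  G
  G and G->C  =>  C
Final known: {B, C, G}
New propositions: {C, G}
Count = 2

2


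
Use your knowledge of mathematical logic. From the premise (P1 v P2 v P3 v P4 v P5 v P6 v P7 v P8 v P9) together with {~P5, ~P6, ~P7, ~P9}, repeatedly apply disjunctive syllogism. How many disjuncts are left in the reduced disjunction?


Original disjuncts (9): P1, P2, P3, P4, P5, P6, P7, P8, P9
Negated (eliminate): ~P5, ~P6, ~P7, ~P9
Remaining disjuncts: P1, P2, P3, P4, P8
Count = 9 - 4 = 5

5


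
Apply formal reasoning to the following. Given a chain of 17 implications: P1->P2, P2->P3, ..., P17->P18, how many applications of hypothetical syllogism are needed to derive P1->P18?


With 17 implications in a chain connecting 18 propositions:
P1->P2, P2->P3, ..., P17->P18
Steps needed = (number of implications) - 1 = 17 - 1 = 16

16


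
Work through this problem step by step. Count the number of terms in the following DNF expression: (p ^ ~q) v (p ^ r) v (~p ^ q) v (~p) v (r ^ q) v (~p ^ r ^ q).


A DNF formula is a disjunction of terms (conjunctions).
Terms are separated by v.
Counting the disjuncts: 6 terms.

6


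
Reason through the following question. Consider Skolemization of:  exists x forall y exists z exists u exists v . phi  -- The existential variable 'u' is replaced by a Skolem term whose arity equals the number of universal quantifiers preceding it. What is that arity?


Quantifier prefix: exists x forall y exists z exists u exists v
'u' is existentially quantified at position 4.
Universal variables preceding it: y
Skolem function arity = 1

1


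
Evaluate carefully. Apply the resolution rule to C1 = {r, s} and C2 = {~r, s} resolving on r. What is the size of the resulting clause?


Remove r from C1 and ~r from C2.
C1 remainder: {s}
C2 remainder: {s}
Union (resolvent): {s}
Resolvent has 1 literal(s).

1


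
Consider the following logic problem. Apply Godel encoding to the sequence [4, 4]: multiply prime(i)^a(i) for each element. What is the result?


Encode each element as an exponent of the corresponding prime:
  2^4 = 16
  3^4 = 81
Product = 16 * 81 = 1296

1296


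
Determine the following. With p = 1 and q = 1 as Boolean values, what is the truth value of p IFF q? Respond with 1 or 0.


p = 1, q = 1
Operation: p IFF q
Evaluate: 1 IFF 1 = 1

1


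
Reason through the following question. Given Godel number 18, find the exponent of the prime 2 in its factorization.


Factorize 18 by dividing by 2 repeatedly.
Division steps: 2 divides 18 exactly 1 time(s).
Exponent of 2 = 1

1


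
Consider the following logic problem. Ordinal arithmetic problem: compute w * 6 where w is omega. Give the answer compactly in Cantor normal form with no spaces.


Compute w * 6.
Ordinal * is associative and left-distributive over +, but NOT commutative; for finite n>1, n*w = w but w*n stays w*n.
w * 6 means 6 copies of w concatenated: w*6.
Result = w*6

w*6


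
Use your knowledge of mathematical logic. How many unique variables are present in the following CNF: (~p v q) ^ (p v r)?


Identify each variable that appears in the formula.
Variables found: p, q, r
Count = 3

3


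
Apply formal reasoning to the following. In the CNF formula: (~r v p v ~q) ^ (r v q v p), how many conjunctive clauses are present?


A CNF formula is a conjunction of clauses.
Clauses are separated by ^.
Counting the conjuncts: 2 clauses.

2


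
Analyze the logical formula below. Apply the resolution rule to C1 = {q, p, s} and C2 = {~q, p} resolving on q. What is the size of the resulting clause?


Remove q from C1 and ~q from C2.
C1 remainder: {p, s}
C2 remainder: {p}
Union (resolvent): {p, s}
Resolvent has 2 literal(s).

2


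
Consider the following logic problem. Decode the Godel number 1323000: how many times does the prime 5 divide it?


Factorize 1323000 by dividing by 5 repeatedly.
Division steps: 5 divides 1323000 exactly 3 time(s).
Exponent of 5 = 3

3


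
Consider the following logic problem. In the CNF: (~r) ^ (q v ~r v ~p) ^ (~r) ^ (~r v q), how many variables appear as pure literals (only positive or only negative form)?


Check each variable for pure literal status:
p: pure negative
q: pure positive
r: pure negative
Pure literal count = 3

3


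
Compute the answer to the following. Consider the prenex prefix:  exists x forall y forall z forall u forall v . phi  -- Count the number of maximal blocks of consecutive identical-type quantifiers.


Quantifier-type sequence: E A A A A  (A=forall, E=exists)
Group into maximal same-type runs:
  Ex1 | Ax4
Number of blocks = 2

2


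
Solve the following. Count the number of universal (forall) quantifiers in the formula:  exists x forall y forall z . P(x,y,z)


Quantifier prefix: exists x forall y forall z
Mark each quantifier type:
  E U U
Universal count = 2, Existential count = 1
Asked for universal (forall) quantifiers: 2

2


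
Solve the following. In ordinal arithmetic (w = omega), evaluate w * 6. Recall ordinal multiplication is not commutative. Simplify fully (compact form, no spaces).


Compute w * 6.
Ordinal * is associative and left-distributive over +, but NOT commutative; for finite n>1, n*w = w but w*n stays w*n.
w * 6 means 6 copies of w concatenated: w*6.
Result = w*6

w*6


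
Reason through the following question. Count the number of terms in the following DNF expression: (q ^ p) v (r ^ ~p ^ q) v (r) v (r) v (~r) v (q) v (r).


A DNF formula is a disjunction of terms (conjunctions).
Terms are separated by v.
Counting the disjuncts: 7 terms.

7


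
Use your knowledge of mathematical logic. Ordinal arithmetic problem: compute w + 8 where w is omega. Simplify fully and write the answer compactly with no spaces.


Compute w + 8.
Ordinal + is associative but NOT commutative; for finite n>0, n + w = w but w + n stays w+n.
w + 8 is already in normal form (a successor ordinal beyond w).
Result = w+8

w+8


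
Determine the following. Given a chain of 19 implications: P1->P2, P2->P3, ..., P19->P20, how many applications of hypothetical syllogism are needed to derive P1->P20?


With 19 implications in a chain connecting 20 propositions:
P1->P2, P2->P3, ..., P19->P20
Steps needed = (number of implications) - 1 = 19 - 1 = 18

18


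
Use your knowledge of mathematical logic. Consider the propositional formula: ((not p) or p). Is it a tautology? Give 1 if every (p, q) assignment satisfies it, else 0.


Check all 4 assignments:
p=0, q=0: 1
p=0, q=1: 1
p=1, q=0: 1
p=1, q=1: 1
Satisfying count = 4/4.
Tautology iff count = 4: yes.

1


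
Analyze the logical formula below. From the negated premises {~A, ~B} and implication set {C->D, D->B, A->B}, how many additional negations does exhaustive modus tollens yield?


Initial negated facts: {~A, ~B}
Apply modus tollens to closure:
  ~B and D->B  =>  ~D
  ~D and C->D  =>  ~C
Final negated: {~A, ~B, ~C, ~D}
New negations: {~C, ~D}
Count = 2

2


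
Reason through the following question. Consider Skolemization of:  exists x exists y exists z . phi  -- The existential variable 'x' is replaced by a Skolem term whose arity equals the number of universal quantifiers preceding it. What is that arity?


Quantifier prefix: exists x exists y exists z
'x' is existentially quantified at position 1.
No universal quantifiers precede it.
Skolem function arity = 0 (a Skolem constant)

0


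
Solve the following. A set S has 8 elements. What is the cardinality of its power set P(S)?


The power set of a set with n elements has 2^n elements.
|P(S)| = 2^8 = 256

256


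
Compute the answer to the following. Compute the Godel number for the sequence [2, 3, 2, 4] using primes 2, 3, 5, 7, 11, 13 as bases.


Encode each element as an exponent of the corresponding prime:
  2^2 = 4
  3^3 = 27
  5^2 = 25
  7^4 = 2401
Product = 4 * 27 * 25 * 2401 = 6482700

6482700


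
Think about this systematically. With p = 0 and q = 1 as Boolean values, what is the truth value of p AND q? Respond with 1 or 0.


p = 0, q = 1
Operation: p AND q
Evaluate: 0 AND 1 = 0

0


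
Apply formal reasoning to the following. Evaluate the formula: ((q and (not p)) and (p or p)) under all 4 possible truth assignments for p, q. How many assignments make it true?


Check all 4 assignments:
p=0, q=0: 0
p=0, q=1: 0
p=1, q=0: 0
p=1, q=1: 0
Count of True = 0

0


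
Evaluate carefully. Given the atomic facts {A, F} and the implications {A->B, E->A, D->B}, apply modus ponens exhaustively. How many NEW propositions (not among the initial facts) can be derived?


Initial facts: {A, F}
Apply modus ponens to closure:
  A and A->B  =>  B
Final known: {A, B, F}
New propositions: {B}
Count = 1

1


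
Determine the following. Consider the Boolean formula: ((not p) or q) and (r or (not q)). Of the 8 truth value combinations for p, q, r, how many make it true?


Evaluate all 8 assignments for p, q, r:
p=0, q=0, r=0: 1
p=0, q=0, r=1: 1
p=0, q=1, r=0: 0
p=0, q=1, r=1: 1
p=1, q=0, r=0: 0
p=1, q=0, r=1: 0
p=1, q=1, r=0: 0
p=1, q=1, r=1: 1
Satisfying count = 4

4


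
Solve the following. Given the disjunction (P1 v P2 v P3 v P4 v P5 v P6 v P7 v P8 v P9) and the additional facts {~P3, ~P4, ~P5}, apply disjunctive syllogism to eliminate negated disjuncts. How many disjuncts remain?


Original disjuncts (9): P1, P2, P3, P4, P5, P6, P7, P8, P9
Negated (eliminate): ~P3, ~P4, ~P5
Remaining disjuncts: P1, P2, P6, P7, P8, P9
Count = 9 - 3 = 6

6


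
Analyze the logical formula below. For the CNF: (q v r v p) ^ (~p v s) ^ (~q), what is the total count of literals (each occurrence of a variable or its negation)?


Counting literals in each clause:
Clause 1: 3 literal(s)
Clause 2: 2 literal(s)
Clause 3: 1 literal(s)
Total = 6

6


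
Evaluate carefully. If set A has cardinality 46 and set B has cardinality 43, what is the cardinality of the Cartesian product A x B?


The Cartesian product A x B contains all ordered pairs (a, b).
|A x B| = |A| * |B| = 46 * 43 = 1978

1978


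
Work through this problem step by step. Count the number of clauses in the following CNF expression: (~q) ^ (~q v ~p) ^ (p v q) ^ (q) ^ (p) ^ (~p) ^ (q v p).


A CNF formula is a conjunction of clauses.
Clauses are separated by ^.
Counting the conjuncts: 7 clauses.

7


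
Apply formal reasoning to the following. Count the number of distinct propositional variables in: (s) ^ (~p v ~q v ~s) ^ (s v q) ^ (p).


Identify each variable that appears in the formula.
Variables found: p, q, s
Count = 3

3


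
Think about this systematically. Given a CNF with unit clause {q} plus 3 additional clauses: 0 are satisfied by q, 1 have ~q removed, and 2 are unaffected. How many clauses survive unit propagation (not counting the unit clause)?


Satisfied (removed): 0
Shortened (remain): 1
Unchanged (remain): 2
Remaining = 1 + 2 = 3

3


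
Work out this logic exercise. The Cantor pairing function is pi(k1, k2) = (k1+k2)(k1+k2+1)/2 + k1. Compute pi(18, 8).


k1 + k2 = 26
(k1+k2)(k1+k2+1)/2 = 26 * 27 / 2 = 351
pi = 351 + 18 = 369

369


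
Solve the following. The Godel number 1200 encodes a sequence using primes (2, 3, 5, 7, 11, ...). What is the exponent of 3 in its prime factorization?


Factorize 1200 by dividing by 3 repeatedly.
Division steps: 3 divides 1200 exactly 1 time(s).
Exponent of 3 = 1

1


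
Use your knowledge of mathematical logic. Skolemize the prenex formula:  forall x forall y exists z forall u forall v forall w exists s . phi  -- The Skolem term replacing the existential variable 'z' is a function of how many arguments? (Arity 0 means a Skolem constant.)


Quantifier prefix: forall x forall y exists z forall u forall v forall w exists s
'z' is existentially quantified at position 3.
Universal variables preceding it: x, y
Skolem function arity = 2

2


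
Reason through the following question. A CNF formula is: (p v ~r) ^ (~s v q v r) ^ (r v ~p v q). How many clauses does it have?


A CNF formula is a conjunction of clauses.
Clauses are separated by ^.
Counting the conjuncts: 3 clauses.

3


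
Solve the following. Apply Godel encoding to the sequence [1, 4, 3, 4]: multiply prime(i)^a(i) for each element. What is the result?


Encode each element as an exponent of the corresponding prime:
  2^1 = 2
  3^4 = 81
  5^3 = 125
  7^4 = 2401
Product = 2 * 81 * 125 * 2401 = 48620250

48620250


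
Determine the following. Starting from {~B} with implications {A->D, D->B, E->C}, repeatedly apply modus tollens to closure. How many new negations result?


Initial negated facts: {~B}
Apply modus tollens to closure:
  ~B and D->B  =>  ~D
  ~D and A->D  =>  ~A
Final negated: {~A, ~B, ~D}
New negations: {~A, ~D}
Count = 2

2


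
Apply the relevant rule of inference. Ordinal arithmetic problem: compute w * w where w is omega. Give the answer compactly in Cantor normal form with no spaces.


Compute w * w.
Ordinal * is associative and left-distributive over +, but NOT commutative; for finite n>1, n*w = w but w*n stays w*n.
w * w = w^2 by definition.
Result = w^2

w^2


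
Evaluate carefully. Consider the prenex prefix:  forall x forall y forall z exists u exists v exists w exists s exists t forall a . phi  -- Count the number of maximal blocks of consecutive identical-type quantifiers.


Quantifier-type sequence: A A A E E E E E A  (A=forall, E=exists)
Group into maximal same-type runs:
  Ax3 | Ex5 | Ax1
Number of blocks = 3

3


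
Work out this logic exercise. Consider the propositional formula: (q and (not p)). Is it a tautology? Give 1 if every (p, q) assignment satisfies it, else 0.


Check all 4 assignments:
p=0, q=0: 0
p=0, q=1: 1
p=1, q=0: 0
p=1, q=1: 0
Satisfying count = 1/4.
Tautology iff count = 4: no.

0


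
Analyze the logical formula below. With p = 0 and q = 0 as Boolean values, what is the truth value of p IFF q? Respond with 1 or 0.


p = 0, q = 0
Operation: p IFF q
Evaluate: 0 IFF 0 = 1

1


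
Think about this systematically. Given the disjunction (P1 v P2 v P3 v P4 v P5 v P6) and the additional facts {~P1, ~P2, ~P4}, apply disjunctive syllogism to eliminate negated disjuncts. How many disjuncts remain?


Original disjuncts (6): P1, P2, P3, P4, P5, P6
Negated (eliminate): ~P1, ~P2, ~P4
Remaining disjuncts: P3, P5, P6
Count = 6 - 3 = 3

3


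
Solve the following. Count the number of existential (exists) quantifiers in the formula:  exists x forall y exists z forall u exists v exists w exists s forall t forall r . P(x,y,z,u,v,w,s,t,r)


Quantifier prefix: exists x forall y exists z forall u exists v exists w exists s forall t forall r
Mark each quantifier type:
  E U E U E E E U U
Universal count = 4, Existential count = 5
Asked for existential (exists) quantifiers: 5

5


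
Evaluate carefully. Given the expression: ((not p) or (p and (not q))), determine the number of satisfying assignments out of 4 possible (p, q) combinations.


Check all 4 assignments:
p=0, q=0: 1
p=0, q=1: 1
p=1, q=0: 1
p=1, q=1: 0
Count of True = 3

3


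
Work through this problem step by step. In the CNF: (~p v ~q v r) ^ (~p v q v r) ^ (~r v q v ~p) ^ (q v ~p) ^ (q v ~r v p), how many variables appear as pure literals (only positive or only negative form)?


Check each variable for pure literal status:
p: mixed (not pure)
q: mixed (not pure)
r: mixed (not pure)
Pure literal count = 0

0


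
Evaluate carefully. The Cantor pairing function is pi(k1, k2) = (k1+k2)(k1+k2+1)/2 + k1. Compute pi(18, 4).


k1 + k2 = 22
(k1+k2)(k1+k2+1)/2 = 22 * 23 / 2 = 253
pi = 253 + 18 = 271

271


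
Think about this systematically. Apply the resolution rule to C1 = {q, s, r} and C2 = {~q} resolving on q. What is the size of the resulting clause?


Remove q from C1 and ~q from C2.
C1 remainder: {s, r}
C2 remainder: {}
Union (resolvent): {r, s}
Resolvent has 2 literal(s).

2


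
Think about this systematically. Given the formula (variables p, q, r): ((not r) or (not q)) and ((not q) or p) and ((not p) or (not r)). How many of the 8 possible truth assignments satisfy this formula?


Evaluate all 8 assignments for p, q, r:
p=0, q=0, r=0: 1
p=0, q=0, r=1: 1
p=0, q=1, r=0: 0
p=0, q=1, r=1: 0
p=1, q=0, r=0: 1
p=1, q=0, r=1: 0
p=1, q=1, r=0: 1
p=1, q=1, r=1: 0
Satisfying count = 4

4


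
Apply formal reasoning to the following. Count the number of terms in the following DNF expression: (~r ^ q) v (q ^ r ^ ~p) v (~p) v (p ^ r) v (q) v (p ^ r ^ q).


A DNF formula is a disjunction of terms (conjunctions).
Terms are separated by v.
Counting the disjuncts: 6 terms.

6


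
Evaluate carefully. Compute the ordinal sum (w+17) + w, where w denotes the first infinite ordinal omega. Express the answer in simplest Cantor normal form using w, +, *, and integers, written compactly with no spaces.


Compute (w+17) + w.
Ordinal + is associative but NOT commutative; for finite n>0, n + w = w but w + n stays w+n.
(w+17) + w = w + (17+w) = w + w = w*2 (the finite tail 17 is absorbed by the right w).
Result = w*2

w*2


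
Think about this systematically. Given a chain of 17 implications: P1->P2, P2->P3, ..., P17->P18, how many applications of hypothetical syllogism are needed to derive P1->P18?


With 17 implications in a chain connecting 18 propositions:
P1->P2, P2->P3, ..., P17->P18
Steps needed = (number of implications) - 1 = 17 - 1 = 16

16


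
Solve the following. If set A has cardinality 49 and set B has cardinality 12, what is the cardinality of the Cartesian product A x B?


The Cartesian product A x B contains all ordered pairs (a, b).
|A x B| = |A| * |B| = 49 * 12 = 588

588


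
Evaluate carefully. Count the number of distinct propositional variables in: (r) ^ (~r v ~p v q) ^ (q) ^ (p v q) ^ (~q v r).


Identify each variable that appears in the formula.
Variables found: p, q, r
Count = 3

3


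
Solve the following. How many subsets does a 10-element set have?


The power set of a set with n elements has 2^n elements.
|P(S)| = 2^10 = 1024

1024


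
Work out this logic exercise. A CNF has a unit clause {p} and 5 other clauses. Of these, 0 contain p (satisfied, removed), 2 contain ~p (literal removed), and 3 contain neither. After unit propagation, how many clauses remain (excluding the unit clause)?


Satisfied (removed): 0
Shortened (remain): 2
Unchanged (remain): 3
Remaining = 2 + 3 = 5

5


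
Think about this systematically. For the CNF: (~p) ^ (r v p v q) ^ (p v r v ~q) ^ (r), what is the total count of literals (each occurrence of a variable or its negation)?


Counting literals in each clause:
Clause 1: 1 literal(s)
Clause 2: 3 literal(s)
Clause 3: 3 literal(s)
Clause 4: 1 literal(s)
Total = 8

8


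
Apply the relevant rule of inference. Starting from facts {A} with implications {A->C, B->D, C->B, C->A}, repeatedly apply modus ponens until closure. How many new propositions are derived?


Initial facts: {A}
Apply modus ponens to closure:
  A and A->C  =>  C
  C and C->B  =>  B
  B and B->D  =>  D
Final known: {A, B, C, D}
New propositions: {B, C, D}
Count = 3

3


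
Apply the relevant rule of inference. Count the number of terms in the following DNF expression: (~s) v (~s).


A DNF formula is a disjunction of terms (conjunctions).
Terms are separated by v.
Counting the disjuncts: 2 terms.

2


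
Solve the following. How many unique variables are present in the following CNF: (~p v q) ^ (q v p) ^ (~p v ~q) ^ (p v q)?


Identify each variable that appears in the formula.
Variables found: p, q
Count = 2

2


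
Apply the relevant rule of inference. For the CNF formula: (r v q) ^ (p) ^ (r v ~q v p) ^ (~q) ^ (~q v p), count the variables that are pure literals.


Check each variable for pure literal status:
p: pure positive
q: mixed (not pure)
r: pure positive
Pure literal count = 2

2


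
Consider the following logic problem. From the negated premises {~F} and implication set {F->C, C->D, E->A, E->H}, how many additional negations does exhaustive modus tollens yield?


Initial negated facts: {~F}
Apply modus tollens to closure:
  (no implication fires)
Final negated: {~F}
New negations: {(none)}
Count = 0

0


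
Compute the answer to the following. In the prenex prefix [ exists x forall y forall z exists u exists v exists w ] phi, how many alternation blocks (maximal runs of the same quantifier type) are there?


Quantifier-type sequence: E A A E E E  (A=forall, E=exists)
Group into maximal same-type runs:
  Ex1 | Ax2 | Ex3
Number of blocks = 3

3


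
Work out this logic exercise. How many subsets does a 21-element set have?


The power set of a set with n elements has 2^n elements.
|P(S)| = 2^21 = 2097152

2097152


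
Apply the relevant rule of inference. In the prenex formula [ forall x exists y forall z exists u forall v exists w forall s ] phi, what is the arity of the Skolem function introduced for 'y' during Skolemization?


Quantifier prefix: forall x exists y forall z exists u forall v exists w forall s
'y' is existentially quantified at position 2.
Universal variables preceding it: x
Skolem function arity = 1

1


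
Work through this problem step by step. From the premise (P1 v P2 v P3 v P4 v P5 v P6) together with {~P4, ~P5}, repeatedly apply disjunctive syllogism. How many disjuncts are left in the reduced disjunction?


Original disjuncts (6): P1, P2, P3, P4, P5, P6
Negated (eliminate): ~P4, ~P5
Remaining disjuncts: P1, P2, P3, P6
Count = 6 - 2 = 4

4


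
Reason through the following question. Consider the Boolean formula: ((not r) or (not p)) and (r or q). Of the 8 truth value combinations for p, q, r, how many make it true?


Evaluate all 8 assignments for p, q, r:
p=0, q=0, r=0: 0
p=0, q=0, r=1: 1
p=0, q=1, r=0: 1
p=0, q=1, r=1: 1
p=1, q=0, r=0: 0
p=1, q=0, r=1: 0
p=1, q=1, r=0: 1
p=1, q=1, r=1: 0
Satisfying count = 4

4


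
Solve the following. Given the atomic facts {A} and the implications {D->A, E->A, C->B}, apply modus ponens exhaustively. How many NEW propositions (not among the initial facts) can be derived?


Initial facts: {A}
Apply modus ponens to closure:
  (no implication fires)
Final known: {A}
New propositions: {(none)}
Count = 0

0


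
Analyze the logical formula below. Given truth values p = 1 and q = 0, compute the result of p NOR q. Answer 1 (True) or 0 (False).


p = 1, q = 0
Operation: p NOR q
Evaluate: 1 NOR 0 = 0

0


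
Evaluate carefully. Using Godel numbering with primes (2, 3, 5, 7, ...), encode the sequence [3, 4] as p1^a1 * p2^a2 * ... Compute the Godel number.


Encode each element as an exponent of the corresponding prime:
  2^3 = 8
  3^4 = 81
Product = 8 * 81 = 648

648


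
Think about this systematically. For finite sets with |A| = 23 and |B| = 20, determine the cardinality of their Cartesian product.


The Cartesian product A x B contains all ordered pairs (a, b).
|A x B| = |A| * |B| = 23 * 20 = 460

460


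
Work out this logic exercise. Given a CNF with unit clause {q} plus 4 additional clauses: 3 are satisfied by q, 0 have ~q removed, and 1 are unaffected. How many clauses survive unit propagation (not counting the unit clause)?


Satisfied (removed): 3
Shortened (remain): 0
Unchanged (remain): 1
Remaining = 0 + 1 = 1

1


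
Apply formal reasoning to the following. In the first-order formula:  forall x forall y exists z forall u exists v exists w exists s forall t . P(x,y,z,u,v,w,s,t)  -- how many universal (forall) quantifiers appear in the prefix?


Quantifier prefix: forall x forall y exists z forall u exists v exists w exists s forall t
Mark each quantifier type:
  U U E U E E E U
Universal count = 4, Existential count = 4
Asked for universal (forall) quantifiers: 4

4


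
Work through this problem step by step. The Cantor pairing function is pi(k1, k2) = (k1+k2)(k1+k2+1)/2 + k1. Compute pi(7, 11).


k1 + k2 = 18
(k1+k2)(k1+k2+1)/2 = 18 * 19 / 2 = 171
pi = 171 + 7 = 178

178


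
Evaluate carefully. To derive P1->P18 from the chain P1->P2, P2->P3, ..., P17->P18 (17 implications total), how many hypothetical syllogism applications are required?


With 17 implications in a chain connecting 18 propositions:
P1->P2, P2->P3, ..., P17->P18
Steps needed = (number of implications) - 1 = 17 - 1 = 16

16


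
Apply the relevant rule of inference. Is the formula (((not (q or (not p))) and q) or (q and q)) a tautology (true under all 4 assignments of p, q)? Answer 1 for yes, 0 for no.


Check all 4 assignments:
p=0, q=0: 0
p=0, q=1: 1
p=1, q=0: 0
p=1, q=1: 1
Satisfying count = 2/4.
Tautology iff count = 4: no.

0


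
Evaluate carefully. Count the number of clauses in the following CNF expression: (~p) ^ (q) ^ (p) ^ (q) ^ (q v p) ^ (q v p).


A CNF formula is a conjunction of clauses.
Clauses are separated by ^.
Counting the conjuncts: 6 clauses.

6


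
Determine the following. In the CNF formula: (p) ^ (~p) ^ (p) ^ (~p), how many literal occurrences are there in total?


Counting literals in each clause:
Clause 1: 1 literal(s)
Clause 2: 1 literal(s)
Clause 3: 1 literal(s)
Clause 4: 1 literal(s)
Total = 4

4


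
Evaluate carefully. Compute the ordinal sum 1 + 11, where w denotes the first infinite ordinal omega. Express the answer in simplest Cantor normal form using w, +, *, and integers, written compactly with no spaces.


Compute 1 + 11.
Ordinal + is associative but NOT commutative; for finite n>0, n + w = w but w + n stays w+n.
Both operands finite; ordinal + agrees with natural +: 1 + 11 = 12.
Result = 12

12


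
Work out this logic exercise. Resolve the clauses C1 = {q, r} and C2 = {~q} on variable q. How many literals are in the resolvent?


Remove q from C1 and ~q from C2.
C1 remainder: {r}
C2 remainder: {}
Union (resolvent): {r}
Resolvent has 1 literal(s).

1


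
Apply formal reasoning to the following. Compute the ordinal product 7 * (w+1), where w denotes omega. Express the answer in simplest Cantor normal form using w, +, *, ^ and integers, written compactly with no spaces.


Compute 7 * (w+1).
Ordinal * is associative and left-distributive over +, but NOT commutative; for finite n>1, n*w = w but w*n stays w*n.
By left-distributivity: 7 * (w+1) = 7*w + 7*1 = w + 7 = w+7.
Result = w+7

w+7


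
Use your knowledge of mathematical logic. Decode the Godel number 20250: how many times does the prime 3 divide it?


Factorize 20250 by dividing by 3 repeatedly.
Division steps: 3 divides 20250 exactly 4 time(s).
Exponent of 3 = 4

4
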